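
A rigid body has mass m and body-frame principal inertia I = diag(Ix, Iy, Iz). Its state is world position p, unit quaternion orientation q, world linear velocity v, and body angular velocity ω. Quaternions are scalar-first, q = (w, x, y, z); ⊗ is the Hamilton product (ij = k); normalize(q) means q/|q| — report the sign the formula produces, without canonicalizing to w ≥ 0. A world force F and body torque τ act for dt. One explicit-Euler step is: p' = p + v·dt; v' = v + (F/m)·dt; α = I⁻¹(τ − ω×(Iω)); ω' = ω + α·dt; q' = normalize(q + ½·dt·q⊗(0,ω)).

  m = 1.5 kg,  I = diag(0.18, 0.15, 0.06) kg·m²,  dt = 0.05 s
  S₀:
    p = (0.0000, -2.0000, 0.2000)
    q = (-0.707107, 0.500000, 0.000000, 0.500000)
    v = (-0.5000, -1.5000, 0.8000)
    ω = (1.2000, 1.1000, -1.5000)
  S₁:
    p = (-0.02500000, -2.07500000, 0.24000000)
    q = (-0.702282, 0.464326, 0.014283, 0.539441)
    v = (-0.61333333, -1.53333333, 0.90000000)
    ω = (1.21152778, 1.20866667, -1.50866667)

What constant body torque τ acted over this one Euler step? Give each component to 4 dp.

τ = (0.1900, 0.1100, -0.0500)

ω₁ − ω₀ = (0.01152778, 0.10866667, -0.00866667)
I·α + gyro = (0.1900, 0.1100, -0.0500)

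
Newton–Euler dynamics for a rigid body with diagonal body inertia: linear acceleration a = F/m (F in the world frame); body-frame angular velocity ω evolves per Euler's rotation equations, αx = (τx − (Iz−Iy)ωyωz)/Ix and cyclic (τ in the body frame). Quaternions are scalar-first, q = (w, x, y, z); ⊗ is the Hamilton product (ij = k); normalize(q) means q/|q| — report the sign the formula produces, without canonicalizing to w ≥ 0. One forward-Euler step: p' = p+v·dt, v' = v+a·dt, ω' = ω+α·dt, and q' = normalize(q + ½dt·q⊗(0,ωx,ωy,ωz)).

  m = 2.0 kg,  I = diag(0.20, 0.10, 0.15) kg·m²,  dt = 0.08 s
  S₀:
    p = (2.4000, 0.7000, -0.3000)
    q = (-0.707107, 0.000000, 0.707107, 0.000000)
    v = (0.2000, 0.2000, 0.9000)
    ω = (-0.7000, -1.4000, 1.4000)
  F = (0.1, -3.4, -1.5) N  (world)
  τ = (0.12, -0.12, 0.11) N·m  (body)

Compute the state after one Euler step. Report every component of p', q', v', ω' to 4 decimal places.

new position p' = (2.4160, 0.7160, -0.2280)
v + (F/m)dt = (0.2040, 0.0640, 0.8400)
α = I⁻¹(τ − ω×Iω) = (1.0900, -0.7100, 1.3867)
ω + α·dt = (-0.6128, -1.4568, 1.5109)
Hamilton product q⊗(0,ω) = (0.9899498, 1.4849247, 0.9899498, -0.4949749)
q' = normalize(q + ½dt·q⊗(0,ω)) = (-0.6652, 0.0592, 0.7441, -0.0197)

p' = (2.4160, 0.7160, -0.2280)
q' = (-0.6652, 0.0592, 0.7441, -0.0197)
v' = (0.2040, 0.0640, 0.8400)
ω' = (-0.6128, -1.4568, 1.5109)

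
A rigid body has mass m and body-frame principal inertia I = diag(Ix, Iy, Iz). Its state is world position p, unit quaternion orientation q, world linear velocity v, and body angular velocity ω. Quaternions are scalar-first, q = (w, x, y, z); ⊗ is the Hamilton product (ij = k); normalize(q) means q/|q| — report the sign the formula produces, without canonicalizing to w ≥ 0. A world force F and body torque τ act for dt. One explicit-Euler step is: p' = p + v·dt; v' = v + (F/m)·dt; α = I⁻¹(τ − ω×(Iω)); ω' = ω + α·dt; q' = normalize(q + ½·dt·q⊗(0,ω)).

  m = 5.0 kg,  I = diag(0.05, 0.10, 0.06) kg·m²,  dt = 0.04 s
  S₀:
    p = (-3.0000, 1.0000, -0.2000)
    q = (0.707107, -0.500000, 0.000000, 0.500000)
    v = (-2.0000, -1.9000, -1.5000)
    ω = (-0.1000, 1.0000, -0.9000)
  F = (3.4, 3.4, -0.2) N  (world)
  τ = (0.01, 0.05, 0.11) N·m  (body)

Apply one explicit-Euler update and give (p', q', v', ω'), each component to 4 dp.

p' = (-3.0800, 0.9240, -0.2600)
q' = (0.7148, -0.5112, 0.0041, 0.4771)
v' = (-1.9728, -1.8728, -1.5016)
ω' = (-0.1208, 1.0204, -0.8233)

p + v·dt = (-3.0800, 0.9240, -0.2600)
new velocity v' = (-1.9728, -1.8728, -1.5016)
gyro term ω×Iω = (0.0360, -0.0009, -0.0050)
α = I⁻¹(τ − ω×Iω) = (-0.5200, 0.5090, 1.9167)
ω + α·dt = (-0.1208, 1.0204, -0.8233)
q⊗(0,ω) = (0.4000000, -0.5707107, 0.2071070, -1.1363963)
q' = normalize(q + ½dt·q⊗(0,ω)) = (0.7148, -0.5112, 0.0041, 0.4771)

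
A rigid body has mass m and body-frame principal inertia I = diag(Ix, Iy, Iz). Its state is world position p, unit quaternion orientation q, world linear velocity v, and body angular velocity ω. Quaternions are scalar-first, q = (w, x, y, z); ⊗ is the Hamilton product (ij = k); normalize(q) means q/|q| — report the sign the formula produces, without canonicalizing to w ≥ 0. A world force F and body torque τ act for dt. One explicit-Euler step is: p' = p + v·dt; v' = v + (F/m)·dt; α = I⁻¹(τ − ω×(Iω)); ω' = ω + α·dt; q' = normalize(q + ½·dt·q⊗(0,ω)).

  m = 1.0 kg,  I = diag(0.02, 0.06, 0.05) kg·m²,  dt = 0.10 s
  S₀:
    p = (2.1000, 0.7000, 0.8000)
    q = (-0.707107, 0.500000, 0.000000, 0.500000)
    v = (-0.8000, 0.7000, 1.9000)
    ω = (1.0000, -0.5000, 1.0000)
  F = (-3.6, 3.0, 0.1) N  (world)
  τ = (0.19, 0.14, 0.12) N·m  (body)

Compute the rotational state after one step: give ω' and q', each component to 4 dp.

α = I⁻¹(τ − ω×Iω) = (9.2500, 2.8333, 2.8000)
ω' = ω + α·dt = (1.9250, -0.2167, 1.2800)
2q̇ = q⊗(0,ω) = (-1.0000000, -0.4571070, 0.3535535, -0.9571070)
updated quaternion q' = (-0.7550, 0.4758, 0.0176, 0.4509)

ω' = (1.9250, -0.2167, 1.2800)
q' = (-0.7550, 0.4758, 0.0176, 0.4509)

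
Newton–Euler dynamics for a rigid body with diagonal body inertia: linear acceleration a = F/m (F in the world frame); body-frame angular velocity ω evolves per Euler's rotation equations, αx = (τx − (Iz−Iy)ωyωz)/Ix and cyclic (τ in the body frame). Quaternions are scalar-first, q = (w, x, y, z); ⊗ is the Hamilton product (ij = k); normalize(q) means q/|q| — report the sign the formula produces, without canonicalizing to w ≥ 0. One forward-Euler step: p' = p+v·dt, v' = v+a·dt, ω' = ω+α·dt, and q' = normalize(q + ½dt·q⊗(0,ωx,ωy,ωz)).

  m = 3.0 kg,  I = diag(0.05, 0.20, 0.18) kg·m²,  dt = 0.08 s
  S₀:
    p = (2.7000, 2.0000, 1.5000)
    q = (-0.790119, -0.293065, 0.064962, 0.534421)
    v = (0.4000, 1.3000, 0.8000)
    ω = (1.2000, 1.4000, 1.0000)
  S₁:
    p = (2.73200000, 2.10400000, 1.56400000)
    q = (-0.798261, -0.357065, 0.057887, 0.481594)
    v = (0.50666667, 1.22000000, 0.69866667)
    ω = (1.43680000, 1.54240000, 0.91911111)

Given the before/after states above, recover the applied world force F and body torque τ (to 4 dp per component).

F = (4.0000, -3.0000, -3.8000)
τ = (0.1200, 0.2000, 0.0700)

velocity change Δv = (0.10666667, -0.08000000, -0.10133333)
F = m·Δv/dt = (4.0000, -3.0000, -3.8000)
rate change Δω = (0.23680000, 0.14240000, -0.08088889)
applied torque τ = (0.1200, 0.2000, 0.0700)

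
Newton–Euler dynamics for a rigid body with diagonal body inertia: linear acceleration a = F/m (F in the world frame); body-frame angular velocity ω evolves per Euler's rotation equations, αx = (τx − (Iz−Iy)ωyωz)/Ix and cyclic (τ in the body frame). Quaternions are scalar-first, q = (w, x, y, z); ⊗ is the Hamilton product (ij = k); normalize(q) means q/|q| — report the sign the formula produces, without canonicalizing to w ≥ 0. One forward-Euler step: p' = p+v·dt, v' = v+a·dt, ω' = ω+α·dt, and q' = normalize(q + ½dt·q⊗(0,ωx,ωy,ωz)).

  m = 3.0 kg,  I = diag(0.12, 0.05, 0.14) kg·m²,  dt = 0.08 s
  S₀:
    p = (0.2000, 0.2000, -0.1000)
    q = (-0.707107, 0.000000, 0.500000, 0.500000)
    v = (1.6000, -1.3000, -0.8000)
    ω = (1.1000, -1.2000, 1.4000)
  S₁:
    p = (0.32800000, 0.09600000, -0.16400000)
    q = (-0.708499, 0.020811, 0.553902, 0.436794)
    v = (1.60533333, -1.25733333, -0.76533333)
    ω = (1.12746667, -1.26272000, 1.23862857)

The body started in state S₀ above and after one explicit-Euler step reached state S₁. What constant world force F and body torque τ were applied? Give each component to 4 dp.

F = (0.2000, 1.6000, 1.3000)
τ = (-0.1100, -0.0700, -0.1900)

ω₁ − ω₀ = (0.02746667, -0.06272000, -0.16137143)
precession coupling = (-0.1512, -0.0308, 0.0924)
τ = I·(Δω/dt) + ω₀×(Iω₀) = (-0.1100, -0.0700, -0.1900)
v₁ − v₀ = (0.00533333, 0.04266667, 0.03466667)
applied force F = (0.2000, 1.6000, 1.3000)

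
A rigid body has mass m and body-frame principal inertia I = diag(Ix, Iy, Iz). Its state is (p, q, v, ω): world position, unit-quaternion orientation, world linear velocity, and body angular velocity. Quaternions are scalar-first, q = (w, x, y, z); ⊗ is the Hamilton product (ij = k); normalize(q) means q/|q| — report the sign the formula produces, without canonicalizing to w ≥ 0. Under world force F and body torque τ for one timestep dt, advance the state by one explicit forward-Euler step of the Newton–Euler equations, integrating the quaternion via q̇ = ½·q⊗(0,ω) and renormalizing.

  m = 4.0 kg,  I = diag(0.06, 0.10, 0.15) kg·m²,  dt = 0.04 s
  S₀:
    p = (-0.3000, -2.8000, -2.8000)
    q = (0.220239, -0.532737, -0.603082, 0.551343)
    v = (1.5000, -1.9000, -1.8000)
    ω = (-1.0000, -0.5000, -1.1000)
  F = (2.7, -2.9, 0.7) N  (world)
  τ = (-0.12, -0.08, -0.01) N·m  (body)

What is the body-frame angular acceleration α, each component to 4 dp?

precession coupling ω×(Iω) = (0.0275, -0.0990, 0.0200)
(τ − ω×Iω)/I = (-2.4583, 0.1900, -0.2000)

α = (-2.4583, 0.1900, -0.2000)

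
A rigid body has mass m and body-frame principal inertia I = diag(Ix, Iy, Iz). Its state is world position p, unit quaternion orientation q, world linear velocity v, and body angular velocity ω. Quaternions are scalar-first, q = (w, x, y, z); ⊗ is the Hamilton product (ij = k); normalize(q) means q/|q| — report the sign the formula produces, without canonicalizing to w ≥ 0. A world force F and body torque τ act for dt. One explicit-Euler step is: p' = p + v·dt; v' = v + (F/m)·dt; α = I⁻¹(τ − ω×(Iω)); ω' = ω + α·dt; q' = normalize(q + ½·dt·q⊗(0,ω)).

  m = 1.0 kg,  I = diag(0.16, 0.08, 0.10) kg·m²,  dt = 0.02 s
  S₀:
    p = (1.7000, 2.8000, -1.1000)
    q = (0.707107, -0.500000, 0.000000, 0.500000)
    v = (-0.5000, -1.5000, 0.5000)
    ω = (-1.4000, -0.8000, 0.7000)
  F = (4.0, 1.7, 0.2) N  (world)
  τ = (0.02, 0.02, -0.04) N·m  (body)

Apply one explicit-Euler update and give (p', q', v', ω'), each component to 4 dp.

angular accel α = (0.1950, 0.9850, 0.4960)
new body rate ω' = (-1.3961, -0.7803, 0.7099)
Hamilton product q⊗(0,ω) = (-1.0500000, -0.5899498, -0.9156856, 0.8949749)
q' = normalize(q + ½dt·q⊗(0,ω)) = (0.6965, -0.5058, -0.0092, 0.5089)
a = F/m = (4.0000, 1.7000, 0.2000)
p' = p + v·dt = (1.6900, 2.7700, -1.0900)
v + (F/m)dt = (-0.4200, -1.4660, 0.5040)

p' = (1.6900, 2.7700, -1.0900)
q' = (0.6965, -0.5058, -0.0092, 0.5089)
v' = (-0.4200, -1.4660, 0.5040)
ω' = (-1.3961, -0.7803, 0.7099)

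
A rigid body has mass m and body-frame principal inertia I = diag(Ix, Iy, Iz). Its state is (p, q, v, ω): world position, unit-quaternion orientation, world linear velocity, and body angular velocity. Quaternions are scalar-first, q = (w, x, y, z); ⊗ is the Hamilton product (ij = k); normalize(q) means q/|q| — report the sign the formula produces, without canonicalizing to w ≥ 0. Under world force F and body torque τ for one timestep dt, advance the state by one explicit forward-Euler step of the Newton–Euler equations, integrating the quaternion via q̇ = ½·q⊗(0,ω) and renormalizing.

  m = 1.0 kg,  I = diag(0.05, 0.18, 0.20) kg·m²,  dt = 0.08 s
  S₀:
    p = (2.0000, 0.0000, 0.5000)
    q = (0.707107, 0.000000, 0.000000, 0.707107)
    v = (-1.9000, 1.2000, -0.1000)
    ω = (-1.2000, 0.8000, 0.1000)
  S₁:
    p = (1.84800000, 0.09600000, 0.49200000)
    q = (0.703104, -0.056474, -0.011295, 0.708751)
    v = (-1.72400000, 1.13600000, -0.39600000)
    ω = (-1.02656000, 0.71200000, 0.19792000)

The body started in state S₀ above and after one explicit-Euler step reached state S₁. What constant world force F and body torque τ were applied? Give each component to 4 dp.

F = (2.2000, -0.8000, -3.7000)
τ = (0.1100, -0.1800, 0.1200)

Δω = ω₁−ω₀ = (0.17344000, -0.08800000, 0.09792000)
ω₀×(Iω₀) = (0.0016, 0.0180, -0.1248)
applied torque τ = (0.1100, -0.1800, 0.1200)
Δv = v₁−v₀ = (0.17600000, -0.06400000, -0.29600000)
m·(v₁−v₀)/dt = (2.2000, -0.8000, -3.7000)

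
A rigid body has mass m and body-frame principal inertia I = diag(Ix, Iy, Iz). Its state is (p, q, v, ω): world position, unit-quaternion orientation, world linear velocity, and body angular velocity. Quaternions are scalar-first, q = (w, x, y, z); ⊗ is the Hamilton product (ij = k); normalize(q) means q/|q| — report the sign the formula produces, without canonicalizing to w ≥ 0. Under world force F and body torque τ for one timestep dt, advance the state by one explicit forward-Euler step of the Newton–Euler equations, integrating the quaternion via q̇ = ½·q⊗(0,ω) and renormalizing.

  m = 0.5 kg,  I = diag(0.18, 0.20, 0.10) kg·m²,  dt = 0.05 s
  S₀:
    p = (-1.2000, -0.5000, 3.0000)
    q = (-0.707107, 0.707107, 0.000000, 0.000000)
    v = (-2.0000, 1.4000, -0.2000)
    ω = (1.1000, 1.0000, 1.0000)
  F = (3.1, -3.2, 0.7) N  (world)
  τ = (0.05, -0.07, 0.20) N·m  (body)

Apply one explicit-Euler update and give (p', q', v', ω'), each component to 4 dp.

p' = (-1.3000, -0.4300, 2.9900)
q' = (-0.7258, 0.6870, -0.0353, 0.0000)
v' = (-1.6900, 1.0800, -0.1300)
ω' = (1.1417, 0.9605, 1.0890)

gyro term ω×Iω = (-0.1000, 0.0880, 0.0220)
α = I⁻¹(τ − ω×Iω) = (0.8333, -0.7900, 1.7800)
ω + α·dt = (1.1417, 0.9605, 1.0890)
q⊗(0,ω) = (-0.7778177, -0.7778177, -1.4142140, 0.0000000)
updated quaternion q' = (-0.7258, 0.6870, -0.0353, 0.0000)
a = (6.2000, -6.4000, 1.4000)
p' = p + v·dt = (-1.3000, -0.4300, 2.9900)
new velocity v' = (-1.6900, 1.0800, -0.1300)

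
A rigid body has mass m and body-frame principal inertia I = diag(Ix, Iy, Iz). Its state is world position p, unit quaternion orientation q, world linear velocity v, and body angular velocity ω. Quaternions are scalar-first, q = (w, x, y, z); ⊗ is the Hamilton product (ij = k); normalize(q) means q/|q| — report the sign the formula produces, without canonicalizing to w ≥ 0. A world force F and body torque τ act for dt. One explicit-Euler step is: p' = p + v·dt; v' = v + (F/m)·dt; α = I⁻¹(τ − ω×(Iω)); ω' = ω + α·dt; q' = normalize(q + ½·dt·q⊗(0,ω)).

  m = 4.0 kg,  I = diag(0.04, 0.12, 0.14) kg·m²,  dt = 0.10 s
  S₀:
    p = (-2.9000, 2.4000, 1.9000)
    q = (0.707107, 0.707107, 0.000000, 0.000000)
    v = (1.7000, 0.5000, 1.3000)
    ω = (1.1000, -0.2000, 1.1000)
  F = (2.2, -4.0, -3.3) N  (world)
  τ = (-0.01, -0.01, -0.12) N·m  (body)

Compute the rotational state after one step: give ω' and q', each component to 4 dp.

ω' = (1.0860, -0.1075, 1.0269)
q' = (0.6662, 0.7437, -0.0458, 0.0317)

precession coupling ω×(Iω) = (-0.0044, -0.1210, -0.0176)
angular accel α = (-0.1400, 0.9250, -0.7314)
ω + α·dt = (1.0860, -0.1075, 1.0269)
q⊗(0,ω) = (-0.7778177, 0.7778177, -0.9192391, 0.6363963)
updated quaternion q' = (0.6662, 0.7437, -0.0458, 0.0317)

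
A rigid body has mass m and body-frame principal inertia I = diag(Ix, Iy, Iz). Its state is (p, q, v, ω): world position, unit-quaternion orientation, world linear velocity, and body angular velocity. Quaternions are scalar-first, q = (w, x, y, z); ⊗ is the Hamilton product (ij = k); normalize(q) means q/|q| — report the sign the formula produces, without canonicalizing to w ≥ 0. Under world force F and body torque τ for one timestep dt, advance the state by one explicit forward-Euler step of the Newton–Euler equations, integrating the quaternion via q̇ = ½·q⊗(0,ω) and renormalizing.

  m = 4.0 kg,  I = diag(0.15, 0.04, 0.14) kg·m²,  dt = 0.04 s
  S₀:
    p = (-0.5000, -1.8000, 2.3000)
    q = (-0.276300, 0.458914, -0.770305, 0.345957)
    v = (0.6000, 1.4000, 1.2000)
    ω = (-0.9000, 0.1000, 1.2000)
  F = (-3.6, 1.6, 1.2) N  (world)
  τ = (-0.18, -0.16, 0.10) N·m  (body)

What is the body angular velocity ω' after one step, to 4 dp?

precession coupling ω×(Iω) = (0.0120, -0.0108, 0.0099)
α = I⁻¹(τ − ω×Iω) = (-1.2800, -3.7300, 0.6436)
new body rate ω' = (-0.9512, -0.0492, 1.2257)

ω' = (-0.9512, -0.0492, 1.2257)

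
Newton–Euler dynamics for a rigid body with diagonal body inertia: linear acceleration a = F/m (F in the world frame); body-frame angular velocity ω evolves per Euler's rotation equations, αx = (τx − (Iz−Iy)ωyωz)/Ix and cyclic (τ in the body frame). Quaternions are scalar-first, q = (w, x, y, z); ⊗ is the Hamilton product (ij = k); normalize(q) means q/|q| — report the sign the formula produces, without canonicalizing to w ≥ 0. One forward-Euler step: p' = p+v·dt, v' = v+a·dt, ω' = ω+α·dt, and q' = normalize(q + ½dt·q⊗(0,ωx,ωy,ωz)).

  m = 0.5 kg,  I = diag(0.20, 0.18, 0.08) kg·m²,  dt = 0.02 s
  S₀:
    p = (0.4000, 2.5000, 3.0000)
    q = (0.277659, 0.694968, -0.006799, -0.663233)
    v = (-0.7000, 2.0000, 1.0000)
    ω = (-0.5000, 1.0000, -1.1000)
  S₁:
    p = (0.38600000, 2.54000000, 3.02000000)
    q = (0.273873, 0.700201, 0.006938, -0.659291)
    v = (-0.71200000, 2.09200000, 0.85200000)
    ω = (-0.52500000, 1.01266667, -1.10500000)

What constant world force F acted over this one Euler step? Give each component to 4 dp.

F = (-0.3000, 2.3000, -3.7000)

velocity change Δv = (-0.01200000, 0.09200000, -0.14800000)
m·(v₁−v₀)/dt = (-0.3000, 2.3000, -3.7000)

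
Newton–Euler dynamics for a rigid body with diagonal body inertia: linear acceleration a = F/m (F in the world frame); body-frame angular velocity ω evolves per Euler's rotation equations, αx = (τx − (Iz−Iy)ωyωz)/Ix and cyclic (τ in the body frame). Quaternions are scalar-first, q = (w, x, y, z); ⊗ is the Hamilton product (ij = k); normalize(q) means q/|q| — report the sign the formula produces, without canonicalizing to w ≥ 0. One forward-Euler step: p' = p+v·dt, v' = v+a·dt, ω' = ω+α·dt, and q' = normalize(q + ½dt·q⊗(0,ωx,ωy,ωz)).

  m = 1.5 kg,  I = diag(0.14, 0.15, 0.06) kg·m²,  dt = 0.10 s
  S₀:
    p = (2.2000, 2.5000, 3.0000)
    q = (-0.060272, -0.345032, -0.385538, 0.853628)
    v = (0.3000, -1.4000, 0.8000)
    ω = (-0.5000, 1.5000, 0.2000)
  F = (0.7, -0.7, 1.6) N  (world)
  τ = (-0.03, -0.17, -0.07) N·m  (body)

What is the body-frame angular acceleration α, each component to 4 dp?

precession coupling ω×(Iω) = (-0.0270, -0.0080, -0.0075)
(τ − ω×Iω)/I = (-0.0214, -1.0800, -1.0417)

α = (-0.0214, -1.0800, -1.0417)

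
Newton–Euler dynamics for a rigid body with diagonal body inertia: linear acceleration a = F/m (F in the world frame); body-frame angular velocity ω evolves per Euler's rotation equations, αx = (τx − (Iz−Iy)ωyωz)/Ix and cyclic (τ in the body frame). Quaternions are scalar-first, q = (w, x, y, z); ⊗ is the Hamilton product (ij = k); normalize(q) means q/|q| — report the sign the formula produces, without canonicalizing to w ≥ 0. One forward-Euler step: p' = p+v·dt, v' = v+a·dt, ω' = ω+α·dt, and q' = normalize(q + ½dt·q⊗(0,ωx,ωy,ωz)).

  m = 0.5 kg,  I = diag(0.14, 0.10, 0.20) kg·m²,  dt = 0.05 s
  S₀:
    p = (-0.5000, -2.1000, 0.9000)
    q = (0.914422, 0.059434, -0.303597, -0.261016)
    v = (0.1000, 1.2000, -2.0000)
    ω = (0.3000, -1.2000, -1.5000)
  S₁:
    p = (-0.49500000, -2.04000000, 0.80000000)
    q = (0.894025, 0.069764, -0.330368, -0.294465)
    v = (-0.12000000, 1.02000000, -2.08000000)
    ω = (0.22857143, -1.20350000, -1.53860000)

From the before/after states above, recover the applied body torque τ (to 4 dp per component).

τ = (-0.0200, 0.0200, -0.1400)

Δω = ω₁−ω₀ = (-0.07142857, -0.00350000, -0.03860000)
applied torque τ = (-0.0200, 0.0200, -0.1400)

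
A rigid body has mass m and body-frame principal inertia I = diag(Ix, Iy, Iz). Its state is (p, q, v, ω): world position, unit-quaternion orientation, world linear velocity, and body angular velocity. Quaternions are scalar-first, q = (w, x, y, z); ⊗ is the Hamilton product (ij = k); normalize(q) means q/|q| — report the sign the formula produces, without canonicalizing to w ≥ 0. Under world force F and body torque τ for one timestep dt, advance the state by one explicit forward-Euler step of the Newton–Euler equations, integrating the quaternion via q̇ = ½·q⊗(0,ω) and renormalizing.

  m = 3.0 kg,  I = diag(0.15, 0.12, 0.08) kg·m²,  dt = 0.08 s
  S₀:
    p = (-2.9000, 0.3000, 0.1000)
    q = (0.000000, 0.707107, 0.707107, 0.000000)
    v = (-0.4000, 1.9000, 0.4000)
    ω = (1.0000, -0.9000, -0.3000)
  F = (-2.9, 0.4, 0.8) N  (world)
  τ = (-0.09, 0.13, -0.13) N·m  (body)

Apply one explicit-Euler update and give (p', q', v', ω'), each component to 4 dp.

(τ − ω×Iω)/I = (-0.5280, 1.2583, -1.9625)
ω' = ω + α·dt = (0.9578, -0.7993, -0.4570)
Hamilton product q⊗(0,ω) = (-0.0707107, -0.2121321, 0.2121321, -1.3435033)
q' = normalize(q + ½dt·q⊗(0,ω)) = (-0.0028, 0.6976, 0.7145, -0.0537)
linear accel F/m = (-0.9667, 0.1333, 0.2667)
p' = p + v·dt = (-2.9320, 0.4520, 0.1320)
v + (F/m)dt = (-0.4773, 1.9107, 0.4213)

p' = (-2.9320, 0.4520, 0.1320)
q' = (-0.0028, 0.6976, 0.7145, -0.0537)
v' = (-0.4773, 1.9107, 0.4213)
ω' = (0.9578, -0.7993, -0.4570)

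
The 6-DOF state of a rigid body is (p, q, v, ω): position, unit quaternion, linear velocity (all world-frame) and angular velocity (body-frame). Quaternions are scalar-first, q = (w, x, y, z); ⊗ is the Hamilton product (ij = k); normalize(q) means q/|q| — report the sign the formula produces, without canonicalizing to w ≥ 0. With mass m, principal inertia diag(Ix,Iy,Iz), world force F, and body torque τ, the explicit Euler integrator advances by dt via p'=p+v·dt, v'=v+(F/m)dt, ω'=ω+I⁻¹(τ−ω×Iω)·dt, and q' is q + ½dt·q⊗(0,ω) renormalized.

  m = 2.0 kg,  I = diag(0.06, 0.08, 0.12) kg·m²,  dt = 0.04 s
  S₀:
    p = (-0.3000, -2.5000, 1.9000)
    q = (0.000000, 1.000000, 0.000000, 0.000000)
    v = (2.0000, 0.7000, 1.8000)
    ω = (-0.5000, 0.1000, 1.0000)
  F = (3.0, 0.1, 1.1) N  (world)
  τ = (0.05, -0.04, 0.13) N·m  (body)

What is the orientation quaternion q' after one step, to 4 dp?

Hamilton product q⊗(0,ω) = (0.5000000, 0.0000000, -1.0000000, 0.1000000)
q' = normalize(q + ½dt·q⊗(0,ω)) = (0.0100, 0.9997, -0.0200, 0.0020)

q' = (0.0100, 0.9997, -0.0200, 0.0020)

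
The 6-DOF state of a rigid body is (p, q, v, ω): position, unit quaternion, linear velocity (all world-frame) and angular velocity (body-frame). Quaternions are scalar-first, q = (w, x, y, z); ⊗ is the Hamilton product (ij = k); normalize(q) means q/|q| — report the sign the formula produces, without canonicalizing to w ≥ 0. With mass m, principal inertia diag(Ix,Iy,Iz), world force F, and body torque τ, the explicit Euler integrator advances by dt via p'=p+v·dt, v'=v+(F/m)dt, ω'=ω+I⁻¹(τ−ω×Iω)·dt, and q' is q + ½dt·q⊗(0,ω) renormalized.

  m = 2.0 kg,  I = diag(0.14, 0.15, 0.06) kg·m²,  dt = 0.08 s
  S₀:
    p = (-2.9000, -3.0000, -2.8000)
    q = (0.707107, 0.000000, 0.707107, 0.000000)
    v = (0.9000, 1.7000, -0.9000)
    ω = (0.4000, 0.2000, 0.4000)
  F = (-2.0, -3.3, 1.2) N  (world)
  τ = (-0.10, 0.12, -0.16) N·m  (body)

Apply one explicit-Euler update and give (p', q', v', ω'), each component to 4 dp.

a = (-1.0000, -1.6500, 0.6000)
p' = p + v·dt = (-2.8280, -2.8640, -2.8720)
v + (F/m)dt = (0.8200, 1.5680, -0.8520)
α = I⁻¹(τ − ω×Iω) = (-0.6629, 0.7147, -2.6800)
new body rate ω' = (0.3470, 0.2572, 0.1856)
q⊗(0,ω) = (-0.1414214, 0.5656856, 0.1414214, 0.0000000)
q' = normalize(q + ½dt·q⊗(0,ω)) = (0.7012, 0.0226, 0.7126, 0.0000)

p' = (-2.8280, -2.8640, -2.8720)
q' = (0.7012, 0.0226, 0.7126, 0.0000)
v' = (0.8200, 1.5680, -0.8520)
ω' = (0.3470, 0.2572, 0.1856)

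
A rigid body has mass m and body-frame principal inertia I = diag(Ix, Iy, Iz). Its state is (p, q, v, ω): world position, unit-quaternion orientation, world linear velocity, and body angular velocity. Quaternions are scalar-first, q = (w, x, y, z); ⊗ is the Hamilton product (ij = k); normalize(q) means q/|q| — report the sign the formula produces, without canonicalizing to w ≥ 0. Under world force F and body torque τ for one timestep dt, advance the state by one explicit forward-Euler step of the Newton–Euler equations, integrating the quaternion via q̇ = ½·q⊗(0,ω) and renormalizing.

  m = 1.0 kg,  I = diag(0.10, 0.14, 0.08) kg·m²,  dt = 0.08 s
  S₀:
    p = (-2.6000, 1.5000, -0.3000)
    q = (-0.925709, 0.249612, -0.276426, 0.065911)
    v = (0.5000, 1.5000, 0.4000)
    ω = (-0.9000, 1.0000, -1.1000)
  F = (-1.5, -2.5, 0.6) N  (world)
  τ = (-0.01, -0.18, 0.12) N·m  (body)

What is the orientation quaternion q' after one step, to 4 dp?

q' = (-0.9006, 0.2918, -0.3041, 0.1064)

2q̇ = q⊗(0,ω) = (0.5735789, 1.0712957, -0.7104557, 1.0191085)
q' = normalize(q + ½dt·q⊗(0,ω)) = (-0.9006, 0.2918, -0.3041, 0.1064)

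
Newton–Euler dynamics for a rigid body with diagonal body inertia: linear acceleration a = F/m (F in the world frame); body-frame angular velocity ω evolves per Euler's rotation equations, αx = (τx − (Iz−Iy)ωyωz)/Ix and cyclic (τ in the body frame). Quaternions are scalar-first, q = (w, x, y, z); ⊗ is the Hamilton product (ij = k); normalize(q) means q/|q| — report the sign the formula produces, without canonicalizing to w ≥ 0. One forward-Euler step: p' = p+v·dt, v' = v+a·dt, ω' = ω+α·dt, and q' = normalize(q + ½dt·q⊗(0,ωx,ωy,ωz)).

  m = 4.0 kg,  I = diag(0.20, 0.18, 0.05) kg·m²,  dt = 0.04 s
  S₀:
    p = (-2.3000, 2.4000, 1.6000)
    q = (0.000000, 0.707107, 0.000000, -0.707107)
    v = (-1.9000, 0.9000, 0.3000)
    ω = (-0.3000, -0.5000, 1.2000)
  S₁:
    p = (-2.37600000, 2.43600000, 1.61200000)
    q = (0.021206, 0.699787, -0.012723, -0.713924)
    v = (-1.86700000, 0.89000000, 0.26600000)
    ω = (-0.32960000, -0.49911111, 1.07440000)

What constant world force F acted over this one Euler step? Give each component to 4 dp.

F = (3.3000, -1.0000, -3.4000)

Δv = v₁−v₀ = (0.03300000, -0.01000000, -0.03400000)
F = m·Δv/dt = (3.3000, -1.0000, -3.4000)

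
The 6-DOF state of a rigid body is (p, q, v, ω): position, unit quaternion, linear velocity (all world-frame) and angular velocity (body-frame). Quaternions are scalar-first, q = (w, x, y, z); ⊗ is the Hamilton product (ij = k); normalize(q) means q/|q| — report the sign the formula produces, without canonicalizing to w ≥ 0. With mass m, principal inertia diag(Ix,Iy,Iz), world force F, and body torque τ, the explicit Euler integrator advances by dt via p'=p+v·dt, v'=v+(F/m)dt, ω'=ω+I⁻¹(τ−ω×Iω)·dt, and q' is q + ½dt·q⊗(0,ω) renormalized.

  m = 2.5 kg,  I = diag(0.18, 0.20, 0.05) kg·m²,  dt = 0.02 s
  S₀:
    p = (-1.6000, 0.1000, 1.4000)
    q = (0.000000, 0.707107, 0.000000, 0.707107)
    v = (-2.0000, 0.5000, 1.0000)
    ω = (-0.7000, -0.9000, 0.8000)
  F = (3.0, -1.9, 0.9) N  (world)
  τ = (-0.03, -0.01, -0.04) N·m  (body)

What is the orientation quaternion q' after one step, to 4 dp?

q' = (-0.0007, 0.7134, -0.0106, 0.7007)

2q̇ = q⊗(0,ω) = (-0.0707107, 0.6363963, -1.0606605, -0.6363963)
q' = normalize(q + ½dt·q⊗(0,ω)) = (-0.0007, 0.7134, -0.0106, 0.7007)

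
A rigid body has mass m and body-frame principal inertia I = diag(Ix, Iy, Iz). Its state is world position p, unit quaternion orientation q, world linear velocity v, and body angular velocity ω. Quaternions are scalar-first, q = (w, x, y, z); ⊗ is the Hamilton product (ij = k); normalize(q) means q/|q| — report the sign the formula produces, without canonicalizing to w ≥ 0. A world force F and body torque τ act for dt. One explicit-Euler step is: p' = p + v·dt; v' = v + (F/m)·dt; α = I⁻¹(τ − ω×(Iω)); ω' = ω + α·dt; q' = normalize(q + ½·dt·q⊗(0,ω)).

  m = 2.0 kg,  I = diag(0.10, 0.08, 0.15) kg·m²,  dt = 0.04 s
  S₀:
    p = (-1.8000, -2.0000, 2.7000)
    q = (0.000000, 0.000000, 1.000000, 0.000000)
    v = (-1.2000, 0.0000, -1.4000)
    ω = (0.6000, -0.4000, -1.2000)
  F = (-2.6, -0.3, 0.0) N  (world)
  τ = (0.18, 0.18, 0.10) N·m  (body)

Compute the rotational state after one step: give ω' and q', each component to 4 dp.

gyro term ω×Iω = (0.0336, 0.0360, 0.0048)
angular accel α = (1.4640, 1.8000, 0.6347)
ω + α·dt = (0.6586, -0.3280, -1.1746)
q⊗(0,ω) = (0.4000000, -1.2000000, 0.0000000, -0.6000000)
updated quaternion q' = (0.0080, -0.0240, 0.9996, -0.0120)

ω' = (0.6586, -0.3280, -1.1746)
q' = (0.0080, -0.0240, 0.9996, -0.0120)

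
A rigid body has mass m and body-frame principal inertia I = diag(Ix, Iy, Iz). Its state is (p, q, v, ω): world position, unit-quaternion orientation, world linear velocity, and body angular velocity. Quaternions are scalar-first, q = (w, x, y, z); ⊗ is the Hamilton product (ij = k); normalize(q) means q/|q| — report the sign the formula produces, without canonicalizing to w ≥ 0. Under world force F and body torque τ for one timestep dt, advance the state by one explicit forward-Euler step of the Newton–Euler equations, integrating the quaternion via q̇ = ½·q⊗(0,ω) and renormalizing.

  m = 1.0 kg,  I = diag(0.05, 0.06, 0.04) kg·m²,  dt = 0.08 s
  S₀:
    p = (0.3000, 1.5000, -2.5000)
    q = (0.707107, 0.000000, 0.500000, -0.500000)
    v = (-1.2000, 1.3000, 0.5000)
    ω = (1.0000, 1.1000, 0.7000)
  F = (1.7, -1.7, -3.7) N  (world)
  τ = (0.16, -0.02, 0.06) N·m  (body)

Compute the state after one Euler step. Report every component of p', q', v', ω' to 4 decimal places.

p' = (0.2040, 1.6040, -2.4600)
q' = (0.6976, 0.0641, 0.5100, -0.4991)
v' = (-1.0640, 1.1640, 0.2040)
ω' = (1.2806, 1.0640, 0.7980)

precession coupling ω×(Iω) = (-0.0154, 0.0070, 0.0110)
(τ − ω×Iω)/I = (3.5080, -0.4500, 1.2250)
new body rate ω' = (1.2806, 1.0640, 0.7980)
Hamilton product q⊗(0,ω) = (-0.2000000, 1.6071070, 0.2778177, -0.0050251)
q' = normalize(q + ½dt·q⊗(0,ω)) = (0.6976, 0.0641, 0.5100, -0.4991)
p' = p + v·dt = (0.2040, 1.6040, -2.4600)
v + (F/m)dt = (-1.0640, 1.1640, 0.2040)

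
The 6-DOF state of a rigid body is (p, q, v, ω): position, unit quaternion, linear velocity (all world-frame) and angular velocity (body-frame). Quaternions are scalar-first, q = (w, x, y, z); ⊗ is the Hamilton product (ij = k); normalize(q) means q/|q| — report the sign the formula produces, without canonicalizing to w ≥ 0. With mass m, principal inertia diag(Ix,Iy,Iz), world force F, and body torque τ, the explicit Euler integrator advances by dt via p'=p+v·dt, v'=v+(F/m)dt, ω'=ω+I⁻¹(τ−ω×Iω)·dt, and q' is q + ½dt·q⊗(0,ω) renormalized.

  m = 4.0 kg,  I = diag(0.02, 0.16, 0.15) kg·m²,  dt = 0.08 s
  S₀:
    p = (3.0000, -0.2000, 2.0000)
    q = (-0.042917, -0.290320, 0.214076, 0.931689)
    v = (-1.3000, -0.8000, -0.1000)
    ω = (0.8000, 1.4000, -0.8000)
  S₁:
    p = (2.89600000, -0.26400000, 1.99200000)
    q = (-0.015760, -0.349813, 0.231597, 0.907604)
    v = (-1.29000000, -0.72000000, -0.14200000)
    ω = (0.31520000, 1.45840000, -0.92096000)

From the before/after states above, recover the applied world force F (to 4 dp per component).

F = (0.5000, 4.0000, -2.1000)

velocity change Δv = (0.01000000, 0.08000000, -0.04200000)
m·(v₁−v₀)/dt = (0.5000, 4.0000, -2.1000)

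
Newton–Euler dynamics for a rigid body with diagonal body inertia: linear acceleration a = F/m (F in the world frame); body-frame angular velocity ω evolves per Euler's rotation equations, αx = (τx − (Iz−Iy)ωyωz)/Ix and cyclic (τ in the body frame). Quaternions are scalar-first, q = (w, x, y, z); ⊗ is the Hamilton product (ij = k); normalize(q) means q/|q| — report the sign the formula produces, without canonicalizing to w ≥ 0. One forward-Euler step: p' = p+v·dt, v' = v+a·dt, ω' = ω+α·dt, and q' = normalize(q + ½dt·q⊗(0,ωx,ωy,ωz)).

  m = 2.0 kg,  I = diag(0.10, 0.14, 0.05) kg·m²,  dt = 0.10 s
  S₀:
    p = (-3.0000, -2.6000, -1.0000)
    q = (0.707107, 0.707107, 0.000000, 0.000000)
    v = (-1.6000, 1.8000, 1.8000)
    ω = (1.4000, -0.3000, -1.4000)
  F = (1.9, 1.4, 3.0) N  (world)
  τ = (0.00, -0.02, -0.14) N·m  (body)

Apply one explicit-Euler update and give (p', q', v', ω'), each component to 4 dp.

(τ − ω×Iω)/I = (0.3780, 0.5571, -2.4640)
ω + α·dt = (1.4378, -0.2443, -1.6464)
Hamilton product q⊗(0,ω) = (-0.9899498, 0.9899498, 0.7778177, -1.2020819)
q' = normalize(q + ½dt·q⊗(0,ω)) = (0.6543, 0.7528, 0.0387, -0.0598)
a = F/m = (0.9500, 0.7000, 1.5000)
p' = p + v·dt = (-3.1600, -2.4200, -0.8200)
v + (F/m)dt = (-1.5050, 1.8700, 1.9500)

p' = (-3.1600, -2.4200, -0.8200)
q' = (0.6543, 0.7528, 0.0387, -0.0598)
v' = (-1.5050, 1.8700, 1.9500)
ω' = (1.4378, -0.2443, -1.6464)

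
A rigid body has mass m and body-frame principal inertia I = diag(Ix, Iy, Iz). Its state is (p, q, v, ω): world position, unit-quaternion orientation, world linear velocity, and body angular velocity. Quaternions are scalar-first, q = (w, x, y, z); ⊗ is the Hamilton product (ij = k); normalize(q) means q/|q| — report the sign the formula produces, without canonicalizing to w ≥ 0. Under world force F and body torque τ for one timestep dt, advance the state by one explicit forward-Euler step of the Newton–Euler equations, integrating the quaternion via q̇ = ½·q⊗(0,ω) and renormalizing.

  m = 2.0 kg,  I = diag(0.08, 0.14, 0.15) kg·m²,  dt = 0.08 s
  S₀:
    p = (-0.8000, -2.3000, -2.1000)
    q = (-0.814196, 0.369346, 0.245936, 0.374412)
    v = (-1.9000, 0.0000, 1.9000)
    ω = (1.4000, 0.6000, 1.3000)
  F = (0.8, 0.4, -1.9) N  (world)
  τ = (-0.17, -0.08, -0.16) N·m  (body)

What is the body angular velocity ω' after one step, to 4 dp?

angular accel α = (-2.2225, 0.3386, -1.4027)
ω' = ω + α·dt = (1.2222, 0.6271, 1.1878)

ω' = (1.2222, 0.6271, 1.1878)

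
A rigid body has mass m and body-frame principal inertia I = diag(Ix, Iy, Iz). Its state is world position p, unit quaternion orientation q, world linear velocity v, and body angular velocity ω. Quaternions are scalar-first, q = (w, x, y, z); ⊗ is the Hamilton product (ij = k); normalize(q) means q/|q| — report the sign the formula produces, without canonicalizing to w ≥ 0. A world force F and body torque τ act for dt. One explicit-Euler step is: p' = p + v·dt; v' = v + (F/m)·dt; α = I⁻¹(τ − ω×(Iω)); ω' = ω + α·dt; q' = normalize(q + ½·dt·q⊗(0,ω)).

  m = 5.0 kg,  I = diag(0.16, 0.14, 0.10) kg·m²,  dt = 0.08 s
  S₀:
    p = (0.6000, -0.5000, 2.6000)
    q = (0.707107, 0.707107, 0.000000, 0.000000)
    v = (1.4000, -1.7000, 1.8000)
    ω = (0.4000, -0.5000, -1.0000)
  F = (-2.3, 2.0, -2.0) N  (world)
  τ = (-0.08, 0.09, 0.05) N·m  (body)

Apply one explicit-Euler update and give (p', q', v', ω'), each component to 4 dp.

ω×(Iω) gyroscopic = (-0.0200, -0.0240, 0.0040)
α = I⁻¹(τ − ω×Iω) = (-0.3750, 0.8143, 0.4600)
ω' = ω + α·dt = (0.3700, -0.4349, -0.9632)
Hamilton product q⊗(0,ω) = (-0.2828428, 0.2828428, 0.3535535, -1.0606605)
q + ½dt·q⊗(0,ω), renormalized = (0.6950, 0.7176, 0.0141, -0.0424)
new position p' = (0.7120, -0.6360, 2.7440)
v + (F/m)dt = (1.3632, -1.6680, 1.7680)

p' = (0.7120, -0.6360, 2.7440)
q' = (0.6950, 0.7176, 0.0141, -0.0424)
v' = (1.3632, -1.6680, 1.7680)
ω' = (0.3700, -0.4349, -0.9632)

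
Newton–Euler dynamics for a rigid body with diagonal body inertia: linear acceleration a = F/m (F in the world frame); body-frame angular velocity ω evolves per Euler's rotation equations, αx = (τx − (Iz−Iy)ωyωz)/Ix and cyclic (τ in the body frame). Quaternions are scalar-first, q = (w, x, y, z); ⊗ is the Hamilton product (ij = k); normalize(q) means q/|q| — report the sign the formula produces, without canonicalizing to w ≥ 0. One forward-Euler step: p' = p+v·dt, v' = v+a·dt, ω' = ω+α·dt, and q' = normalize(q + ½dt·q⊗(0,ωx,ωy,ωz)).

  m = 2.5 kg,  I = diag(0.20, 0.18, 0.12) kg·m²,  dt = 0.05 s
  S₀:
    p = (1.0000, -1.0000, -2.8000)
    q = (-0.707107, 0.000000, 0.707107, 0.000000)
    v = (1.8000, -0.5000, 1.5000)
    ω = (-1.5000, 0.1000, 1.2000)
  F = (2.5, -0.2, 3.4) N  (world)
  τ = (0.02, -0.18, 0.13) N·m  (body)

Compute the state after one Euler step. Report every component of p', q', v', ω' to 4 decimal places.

new position p' = (1.0900, -1.0250, -2.7250)
v' = v + a·dt = (1.8500, -0.5040, 1.5680)
(τ − ω×Iω)/I = (0.1360, -0.2000, 1.0583)
ω' = ω + α·dt = (-1.4932, 0.0900, 1.2529)
Hamilton product q⊗(0,ω) = (-0.0707107, 1.9091889, -0.0707107, 0.2121321)
q' = normalize(q + ½dt·q⊗(0,ω)) = (-0.7081, 0.0477, 0.7045, 0.0053)

p' = (1.0900, -1.0250, -2.7250)
q' = (-0.7081, 0.0477, 0.7045, 0.0053)
v' = (1.8500, -0.5040, 1.5680)
ω' = (-1.4932, 0.0900, 1.2529)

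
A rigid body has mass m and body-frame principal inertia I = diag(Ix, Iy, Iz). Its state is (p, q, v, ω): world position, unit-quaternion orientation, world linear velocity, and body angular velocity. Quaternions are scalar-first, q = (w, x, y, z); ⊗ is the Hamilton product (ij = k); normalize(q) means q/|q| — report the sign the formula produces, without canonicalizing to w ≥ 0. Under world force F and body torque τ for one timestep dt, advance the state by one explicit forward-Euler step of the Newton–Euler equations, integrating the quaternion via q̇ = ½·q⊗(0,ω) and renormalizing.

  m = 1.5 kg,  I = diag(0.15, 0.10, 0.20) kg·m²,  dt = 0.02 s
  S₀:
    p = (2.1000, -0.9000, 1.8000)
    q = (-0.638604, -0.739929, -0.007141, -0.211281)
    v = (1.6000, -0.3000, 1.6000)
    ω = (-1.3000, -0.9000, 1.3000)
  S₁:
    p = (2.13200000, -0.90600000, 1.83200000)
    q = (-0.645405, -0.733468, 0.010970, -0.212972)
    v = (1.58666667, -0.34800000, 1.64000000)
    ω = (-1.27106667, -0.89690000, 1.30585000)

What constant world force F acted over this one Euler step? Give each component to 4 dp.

F = (-1.0000, -3.6000, 3.0000)

Δv = v₁−v₀ = (-0.01333333, -0.04800000, 0.04000000)
m·(v₁−v₀)/dt = (-1.0000, -3.6000, 3.0000)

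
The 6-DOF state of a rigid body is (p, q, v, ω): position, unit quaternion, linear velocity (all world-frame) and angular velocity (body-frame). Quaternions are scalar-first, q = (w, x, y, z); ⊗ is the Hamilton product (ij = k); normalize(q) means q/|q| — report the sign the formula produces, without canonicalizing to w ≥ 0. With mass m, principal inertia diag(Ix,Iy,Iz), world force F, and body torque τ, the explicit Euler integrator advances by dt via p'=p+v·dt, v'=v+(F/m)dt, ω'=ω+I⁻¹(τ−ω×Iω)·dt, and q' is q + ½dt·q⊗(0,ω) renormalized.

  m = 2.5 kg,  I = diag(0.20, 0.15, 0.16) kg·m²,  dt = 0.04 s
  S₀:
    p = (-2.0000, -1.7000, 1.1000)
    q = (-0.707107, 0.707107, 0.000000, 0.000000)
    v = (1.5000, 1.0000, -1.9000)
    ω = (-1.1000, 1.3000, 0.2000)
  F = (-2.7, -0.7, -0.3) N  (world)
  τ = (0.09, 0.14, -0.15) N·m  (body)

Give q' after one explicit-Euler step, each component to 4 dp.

q' = (-0.6911, 0.7222, -0.0212, 0.0155)

q⊗(0,ω) = (0.7778177, 0.7778177, -1.0606605, 0.7778177)
q + ½dt·q⊗(0,ω), renormalized = (-0.6911, 0.7222, -0.0212, 0.0155)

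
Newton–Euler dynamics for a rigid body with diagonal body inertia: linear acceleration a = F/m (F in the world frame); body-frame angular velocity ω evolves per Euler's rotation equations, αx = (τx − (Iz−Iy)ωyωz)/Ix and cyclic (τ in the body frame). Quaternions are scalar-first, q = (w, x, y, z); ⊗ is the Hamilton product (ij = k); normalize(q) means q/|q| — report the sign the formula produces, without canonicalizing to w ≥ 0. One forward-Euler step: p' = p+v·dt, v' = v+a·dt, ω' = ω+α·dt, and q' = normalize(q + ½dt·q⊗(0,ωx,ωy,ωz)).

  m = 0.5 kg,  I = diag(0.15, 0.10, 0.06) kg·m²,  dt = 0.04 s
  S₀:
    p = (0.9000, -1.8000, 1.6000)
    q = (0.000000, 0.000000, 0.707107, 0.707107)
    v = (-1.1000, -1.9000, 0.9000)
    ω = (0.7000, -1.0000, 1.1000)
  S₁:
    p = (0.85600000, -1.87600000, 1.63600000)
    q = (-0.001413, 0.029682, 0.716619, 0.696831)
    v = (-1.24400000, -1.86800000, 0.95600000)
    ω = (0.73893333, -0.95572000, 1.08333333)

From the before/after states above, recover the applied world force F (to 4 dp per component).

v₁ − v₀ = (-0.14400000, 0.03200000, 0.05600000)
applied force F = (-1.8000, 0.4000, 0.7000)

F = (-1.8000, 0.4000, 0.7000)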